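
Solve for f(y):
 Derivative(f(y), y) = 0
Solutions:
 f(y) = C1


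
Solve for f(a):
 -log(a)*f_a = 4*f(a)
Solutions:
 f(a) = C1*exp(-4*li(a))


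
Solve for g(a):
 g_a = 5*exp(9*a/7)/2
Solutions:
 g(a) = C1 + 35*exp(9*a/7)/18


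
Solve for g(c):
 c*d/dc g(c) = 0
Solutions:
 g(c) = C1


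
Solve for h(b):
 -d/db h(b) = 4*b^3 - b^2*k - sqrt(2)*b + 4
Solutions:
 h(b) = C1 - b^4 + b^3*k/3 + sqrt(2)*b^2/2 - 4*b


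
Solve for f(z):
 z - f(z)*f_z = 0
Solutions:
 f(z) = -sqrt(C1 + z^2)
 f(z) = sqrt(C1 + z^2)


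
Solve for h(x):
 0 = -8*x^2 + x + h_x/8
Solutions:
 h(x) = C1 + 64*x^3/3 - 4*x^2


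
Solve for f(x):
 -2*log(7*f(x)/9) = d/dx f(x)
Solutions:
 -Integral(1/(-log(_y) - log(7) + 2*log(3)), (_y, f(x)))/2 = C1 - x


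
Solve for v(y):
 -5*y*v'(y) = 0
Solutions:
 v(y) = C1


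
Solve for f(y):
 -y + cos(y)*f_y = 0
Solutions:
 f(y) = C1 + Integral(y/cos(y), y)


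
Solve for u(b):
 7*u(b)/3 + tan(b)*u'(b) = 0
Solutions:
 u(b) = C1/sin(b)^(7/3)


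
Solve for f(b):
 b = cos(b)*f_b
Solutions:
 f(b) = C1 + Integral(b/cos(b), b)


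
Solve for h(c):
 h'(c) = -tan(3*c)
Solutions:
 h(c) = C1 + log(cos(3*c))/3


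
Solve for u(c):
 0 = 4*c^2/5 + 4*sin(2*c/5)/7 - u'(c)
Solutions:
 u(c) = C1 + 4*c^3/15 - 10*cos(2*c/5)/7


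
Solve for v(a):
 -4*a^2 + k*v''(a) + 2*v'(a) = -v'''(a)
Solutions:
 v(a) = C1 + C2*exp(a*(-k + sqrt(k^2 - 8))/2) + C3*exp(-a*(k + sqrt(k^2 - 8))/2) + 2*a^3/3 - a^2*k + a*k^2 - 2*a


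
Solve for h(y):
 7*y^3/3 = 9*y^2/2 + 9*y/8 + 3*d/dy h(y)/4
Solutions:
 h(y) = C1 + 7*y^4/9 - 2*y^3 - 3*y^2/4


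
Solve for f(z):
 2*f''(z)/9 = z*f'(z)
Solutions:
 f(z) = C1 + C2*erfi(3*z/2)


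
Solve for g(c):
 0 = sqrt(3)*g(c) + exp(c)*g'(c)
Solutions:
 g(c) = C1*exp(sqrt(3)*exp(-c))


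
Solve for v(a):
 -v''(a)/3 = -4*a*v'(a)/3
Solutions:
 v(a) = C1 + C2*erfi(sqrt(2)*a)


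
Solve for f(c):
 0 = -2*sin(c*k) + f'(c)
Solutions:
 f(c) = C1 - 2*cos(c*k)/k


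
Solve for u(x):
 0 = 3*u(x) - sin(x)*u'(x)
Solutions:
 u(x) = C1*(cos(x) - 1)^(3/2)/(cos(x) + 1)^(3/2)


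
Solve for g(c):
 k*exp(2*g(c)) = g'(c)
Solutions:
 g(c) = log(-sqrt(-1/(C1 + c*k))) - log(2)/2
 g(c) = log(-1/(C1 + c*k))/2 - log(2)/2


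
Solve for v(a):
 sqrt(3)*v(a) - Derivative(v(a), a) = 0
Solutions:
 v(a) = C1*exp(sqrt(3)*a)


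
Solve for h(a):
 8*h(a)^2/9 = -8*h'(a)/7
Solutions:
 h(a) = 9/(C1 + 7*a)


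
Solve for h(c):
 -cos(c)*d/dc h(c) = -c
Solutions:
 h(c) = C1 + Integral(c/cos(c), c)


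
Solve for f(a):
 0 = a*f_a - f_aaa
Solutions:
 f(a) = C1 + Integral(C2*airyai(a) + C3*airybi(a), a)


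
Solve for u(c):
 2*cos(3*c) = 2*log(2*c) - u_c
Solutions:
 u(c) = C1 + 2*c*log(c) - 2*c + 2*c*log(2) - 2*sin(3*c)/3


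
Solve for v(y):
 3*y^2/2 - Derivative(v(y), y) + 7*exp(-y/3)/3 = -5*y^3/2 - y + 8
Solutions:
 v(y) = C1 + 5*y^4/8 + y^3/2 + y^2/2 - 8*y - 7*exp(-y/3)


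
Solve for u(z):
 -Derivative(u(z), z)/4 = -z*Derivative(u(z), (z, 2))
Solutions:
 u(z) = C1 + C2*z^(5/4)


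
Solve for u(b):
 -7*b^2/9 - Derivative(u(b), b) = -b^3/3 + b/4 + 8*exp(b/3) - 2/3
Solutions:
 u(b) = C1 + b^4/12 - 7*b^3/27 - b^2/8 + 2*b/3 - 24*exp(b/3)


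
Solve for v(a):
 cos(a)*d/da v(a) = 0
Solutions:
 v(a) = C1


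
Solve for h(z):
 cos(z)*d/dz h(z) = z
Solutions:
 h(z) = C1 + Integral(z/cos(z), z)


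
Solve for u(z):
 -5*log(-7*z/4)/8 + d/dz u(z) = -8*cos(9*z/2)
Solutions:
 u(z) = C1 + 5*z*log(-z)/8 - 5*z*log(2)/4 - 5*z/8 + 5*z*log(7)/8 - 16*sin(9*z/2)/9


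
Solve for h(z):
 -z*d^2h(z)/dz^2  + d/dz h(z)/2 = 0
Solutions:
 h(z) = C1 + C2*z^(3/2)


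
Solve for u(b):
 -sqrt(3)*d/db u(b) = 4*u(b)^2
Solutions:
 u(b) = 3/(C1 + 4*sqrt(3)*b)


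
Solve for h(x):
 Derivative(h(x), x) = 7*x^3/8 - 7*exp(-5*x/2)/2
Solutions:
 h(x) = C1 + 7*x^4/32 + 7*exp(-5*x/2)/5


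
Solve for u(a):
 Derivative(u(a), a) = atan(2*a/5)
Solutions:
 u(a) = C1 + a*atan(2*a/5) - 5*log(4*a^2 + 25)/4


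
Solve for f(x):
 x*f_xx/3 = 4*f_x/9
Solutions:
 f(x) = C1 + C2*x^(7/3)


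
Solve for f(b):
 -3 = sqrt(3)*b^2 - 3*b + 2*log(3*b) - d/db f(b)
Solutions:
 f(b) = C1 + sqrt(3)*b^3/3 - 3*b^2/2 + 2*b*log(b) + b + b*log(9)


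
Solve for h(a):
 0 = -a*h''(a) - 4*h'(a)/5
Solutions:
 h(a) = C1 + C2*a^(1/5)


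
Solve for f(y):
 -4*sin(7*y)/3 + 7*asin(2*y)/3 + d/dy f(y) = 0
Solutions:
 f(y) = C1 - 7*y*asin(2*y)/3 - 7*sqrt(1 - 4*y^2)/6 - 4*cos(7*y)/21


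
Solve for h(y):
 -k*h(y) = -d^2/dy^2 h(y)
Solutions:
 h(y) = C1*exp(-sqrt(k)*y) + C2*exp(sqrt(k)*y)


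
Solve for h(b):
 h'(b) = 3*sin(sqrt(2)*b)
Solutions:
 h(b) = C1 - 3*sqrt(2)*cos(sqrt(2)*b)/2


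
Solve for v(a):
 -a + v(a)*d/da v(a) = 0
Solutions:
 v(a) = -sqrt(C1 + a^2)
 v(a) = sqrt(C1 + a^2)


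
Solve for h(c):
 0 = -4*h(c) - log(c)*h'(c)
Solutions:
 h(c) = C1*exp(-4*li(c))


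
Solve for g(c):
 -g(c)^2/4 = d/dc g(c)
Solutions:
 g(c) = 4/(C1 + c)


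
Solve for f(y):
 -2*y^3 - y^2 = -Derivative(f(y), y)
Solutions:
 f(y) = C1 + y^4/2 + y^3/3


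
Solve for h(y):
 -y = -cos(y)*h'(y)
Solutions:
 h(y) = C1 + Integral(y/cos(y), y)


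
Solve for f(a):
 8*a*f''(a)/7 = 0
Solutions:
 f(a) = C1 + C2*a


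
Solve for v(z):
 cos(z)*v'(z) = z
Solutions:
 v(z) = C1 + Integral(z/cos(z), z)


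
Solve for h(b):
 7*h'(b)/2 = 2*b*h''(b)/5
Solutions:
 h(b) = C1 + C2*b^(39/4)


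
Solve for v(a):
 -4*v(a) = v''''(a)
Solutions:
 v(a) = (C1*sin(a) + C2*cos(a))*exp(-a) + (C3*sin(a) + C4*cos(a))*exp(a)


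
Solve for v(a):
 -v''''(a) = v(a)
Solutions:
 v(a) = (C1*sin(sqrt(2)*a/2) + C2*cos(sqrt(2)*a/2))*exp(-sqrt(2)*a/2) + (C3*sin(sqrt(2)*a/2) + C4*cos(sqrt(2)*a/2))*exp(sqrt(2)*a/2)


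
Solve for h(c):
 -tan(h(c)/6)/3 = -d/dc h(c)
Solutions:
 h(c) = -6*asin(C1*exp(c/18)) + 6*pi
 h(c) = 6*asin(C1*exp(c/18))


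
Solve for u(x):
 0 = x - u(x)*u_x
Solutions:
 u(x) = -sqrt(C1 + x^2)
 u(x) = sqrt(C1 + x^2)


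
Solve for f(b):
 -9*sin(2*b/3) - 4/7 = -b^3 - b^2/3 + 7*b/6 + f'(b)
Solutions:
 f(b) = C1 + b^4/4 + b^3/9 - 7*b^2/12 - 4*b/7 + 27*cos(2*b/3)/2


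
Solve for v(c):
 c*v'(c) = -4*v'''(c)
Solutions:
 v(c) = C1 + Integral(C2*airyai(-2^(1/3)*c/2) + C3*airybi(-2^(1/3)*c/2), c)


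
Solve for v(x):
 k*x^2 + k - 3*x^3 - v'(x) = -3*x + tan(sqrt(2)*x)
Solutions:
 v(x) = C1 + k*x^3/3 + k*x - 3*x^4/4 + 3*x^2/2 + sqrt(2)*log(cos(sqrt(2)*x))/2


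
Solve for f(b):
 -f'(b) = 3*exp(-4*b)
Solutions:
 f(b) = C1 + 3*exp(-4*b)/4


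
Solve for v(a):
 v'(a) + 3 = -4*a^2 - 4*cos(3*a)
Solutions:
 v(a) = C1 - 4*a^3/3 - 3*a - 4*sin(3*a)/3


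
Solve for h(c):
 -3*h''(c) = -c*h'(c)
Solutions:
 h(c) = C1 + C2*erfi(sqrt(6)*c/6)


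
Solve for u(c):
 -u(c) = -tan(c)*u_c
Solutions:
 u(c) = C1*sin(c)


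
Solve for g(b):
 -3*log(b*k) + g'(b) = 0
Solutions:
 g(b) = C1 + 3*b*log(b*k) - 3*b


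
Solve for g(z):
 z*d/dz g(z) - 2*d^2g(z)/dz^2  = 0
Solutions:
 g(z) = C1 + C2*erfi(z/2)


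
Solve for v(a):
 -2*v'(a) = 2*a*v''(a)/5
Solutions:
 v(a) = C1 + C2/a^4


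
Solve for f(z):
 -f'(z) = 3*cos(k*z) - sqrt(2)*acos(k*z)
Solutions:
 f(z) = C1 - 3*Piecewise((sin(k*z)/k, Ne(k, 0)), (z, True)) + sqrt(2)*Piecewise((z*acos(k*z) - sqrt(-k^2*z^2 + 1)/k, Ne(k, 0)), (pi*z/2, True))


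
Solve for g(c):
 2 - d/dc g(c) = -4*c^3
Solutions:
 g(c) = C1 + c^4 + 2*c


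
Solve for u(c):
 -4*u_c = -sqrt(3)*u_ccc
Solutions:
 u(c) = C1 + C2*exp(-2*3^(3/4)*c/3) + C3*exp(2*3^(3/4)*c/3)


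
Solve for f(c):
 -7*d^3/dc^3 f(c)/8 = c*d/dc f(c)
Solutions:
 f(c) = C1 + Integral(C2*airyai(-2*7^(2/3)*c/7) + C3*airybi(-2*7^(2/3)*c/7), c)


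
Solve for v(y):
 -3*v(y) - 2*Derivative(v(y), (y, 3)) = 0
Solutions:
 v(y) = C3*exp(-2^(2/3)*3^(1/3)*y/2) + (C1*sin(2^(2/3)*3^(5/6)*y/4) + C2*cos(2^(2/3)*3^(5/6)*y/4))*exp(2^(2/3)*3^(1/3)*y/4)


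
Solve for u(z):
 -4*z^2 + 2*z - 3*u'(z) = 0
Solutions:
 u(z) = C1 - 4*z^3/9 + z^2/3


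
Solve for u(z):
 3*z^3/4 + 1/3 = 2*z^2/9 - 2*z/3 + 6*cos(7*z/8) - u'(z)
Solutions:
 u(z) = C1 - 3*z^4/16 + 2*z^3/27 - z^2/3 - z/3 + 48*sin(7*z/8)/7


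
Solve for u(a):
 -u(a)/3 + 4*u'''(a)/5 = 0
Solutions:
 u(a) = C3*exp(90^(1/3)*a/6) + (C1*sin(10^(1/3)*3^(1/6)*a/4) + C2*cos(10^(1/3)*3^(1/6)*a/4))*exp(-90^(1/3)*a/12)


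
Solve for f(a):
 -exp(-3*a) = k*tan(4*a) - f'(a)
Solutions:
 f(a) = C1 + k*log(tan(4*a)^2 + 1)/8 - exp(-3*a)/3


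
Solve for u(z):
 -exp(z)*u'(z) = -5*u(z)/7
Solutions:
 u(z) = C1*exp(-5*exp(-z)/7)


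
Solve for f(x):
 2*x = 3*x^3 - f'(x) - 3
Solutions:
 f(x) = C1 + 3*x^4/4 - x^2 - 3*x


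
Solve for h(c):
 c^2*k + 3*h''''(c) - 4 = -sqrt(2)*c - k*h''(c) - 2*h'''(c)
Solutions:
 h(c) = C1 + C2*c + C3*exp(c*(sqrt(1 - 3*k) - 1)/3) + C4*exp(-c*(sqrt(1 - 3*k) + 1)/3) - c^4/12 + c^3*(4 - sqrt(2))/(6*k) + c^2*(5 - 4/k + sqrt(2)/k)/k


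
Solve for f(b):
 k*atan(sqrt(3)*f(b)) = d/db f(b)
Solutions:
 Integral(1/atan(sqrt(3)*_y), (_y, f(b))) = C1 + b*k


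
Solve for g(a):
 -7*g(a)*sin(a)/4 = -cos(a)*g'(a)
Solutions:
 g(a) = C1/cos(a)^(7/4)


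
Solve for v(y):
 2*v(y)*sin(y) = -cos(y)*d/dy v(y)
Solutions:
 v(y) = C1*cos(y)^2


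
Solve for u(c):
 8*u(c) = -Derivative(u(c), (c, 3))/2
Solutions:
 u(c) = C3*exp(-2*2^(1/3)*c) + (C1*sin(2^(1/3)*sqrt(3)*c) + C2*cos(2^(1/3)*sqrt(3)*c))*exp(2^(1/3)*c)


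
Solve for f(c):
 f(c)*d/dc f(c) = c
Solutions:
 f(c) = -sqrt(C1 + c^2)
 f(c) = sqrt(C1 + c^2)


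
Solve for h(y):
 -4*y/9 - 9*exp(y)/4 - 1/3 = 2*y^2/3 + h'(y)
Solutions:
 h(y) = C1 - 2*y^3/9 - 2*y^2/9 - y/3 - 9*exp(y)/4


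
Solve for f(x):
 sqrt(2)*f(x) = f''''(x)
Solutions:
 f(x) = C1*exp(-2^(1/8)*x) + C2*exp(2^(1/8)*x) + C3*sin(2^(1/8)*x) + C4*cos(2^(1/8)*x)


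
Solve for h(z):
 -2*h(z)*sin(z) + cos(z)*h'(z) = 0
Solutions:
 h(z) = C1/cos(z)^2


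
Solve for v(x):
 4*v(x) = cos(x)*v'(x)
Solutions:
 v(x) = C1*(sin(x)^2 + 2*sin(x) + 1)/(sin(x)^2 - 2*sin(x) + 1)


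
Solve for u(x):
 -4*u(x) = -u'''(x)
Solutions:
 u(x) = C3*exp(2^(2/3)*x) + (C1*sin(2^(2/3)*sqrt(3)*x/2) + C2*cos(2^(2/3)*sqrt(3)*x/2))*exp(-2^(2/3)*x/2)


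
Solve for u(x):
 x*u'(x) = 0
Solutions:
 u(x) = C1


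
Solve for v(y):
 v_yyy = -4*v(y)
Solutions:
 v(y) = C3*exp(-2^(2/3)*y) + (C1*sin(2^(2/3)*sqrt(3)*y/2) + C2*cos(2^(2/3)*sqrt(3)*y/2))*exp(2^(2/3)*y/2)


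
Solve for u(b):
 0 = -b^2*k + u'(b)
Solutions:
 u(b) = C1 + b^3*k/3


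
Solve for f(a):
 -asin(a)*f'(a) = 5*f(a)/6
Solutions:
 f(a) = C1*exp(-5*Integral(1/asin(a), a)/6)


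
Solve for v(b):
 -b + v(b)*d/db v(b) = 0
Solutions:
 v(b) = -sqrt(C1 + b^2)
 v(b) = sqrt(C1 + b^2)


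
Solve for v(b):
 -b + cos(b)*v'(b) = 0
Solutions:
 v(b) = C1 + Integral(b/cos(b), b)


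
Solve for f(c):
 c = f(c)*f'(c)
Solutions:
 f(c) = -sqrt(C1 + c^2)
 f(c) = sqrt(C1 + c^2)


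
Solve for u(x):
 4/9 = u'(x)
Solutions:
 u(x) = C1 + 4*x/9


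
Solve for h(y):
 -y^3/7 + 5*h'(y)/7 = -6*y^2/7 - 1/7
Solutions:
 h(y) = C1 + y^4/20 - 2*y^3/5 - y/5


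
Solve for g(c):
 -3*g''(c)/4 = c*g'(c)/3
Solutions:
 g(c) = C1 + C2*erf(sqrt(2)*c/3)


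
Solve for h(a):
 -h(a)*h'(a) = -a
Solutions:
 h(a) = -sqrt(C1 + a^2)
 h(a) = sqrt(C1 + a^2)


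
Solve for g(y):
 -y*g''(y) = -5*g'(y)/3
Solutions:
 g(y) = C1 + C2*y^(8/3)


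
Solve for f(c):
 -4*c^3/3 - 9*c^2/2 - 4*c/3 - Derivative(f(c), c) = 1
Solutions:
 f(c) = C1 - c^4/3 - 3*c^3/2 - 2*c^2/3 - c


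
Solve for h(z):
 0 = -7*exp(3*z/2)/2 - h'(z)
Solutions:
 h(z) = C1 - 7*exp(3*z/2)/3


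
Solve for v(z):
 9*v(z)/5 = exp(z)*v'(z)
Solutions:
 v(z) = C1*exp(-9*exp(-z)/5)


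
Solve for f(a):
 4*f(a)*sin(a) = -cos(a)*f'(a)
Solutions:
 f(a) = C1*cos(a)^4


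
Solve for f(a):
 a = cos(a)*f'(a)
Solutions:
 f(a) = C1 + Integral(a/cos(a), a)


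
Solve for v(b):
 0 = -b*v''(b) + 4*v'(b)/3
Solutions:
 v(b) = C1 + C2*b^(7/3)


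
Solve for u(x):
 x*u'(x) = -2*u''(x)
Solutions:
 u(x) = C1 + C2*erf(x/2)


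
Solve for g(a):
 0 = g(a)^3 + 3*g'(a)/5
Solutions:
 g(a) = -sqrt(6)*sqrt(-1/(C1 - 5*a))/2
 g(a) = sqrt(6)*sqrt(-1/(C1 - 5*a))/2


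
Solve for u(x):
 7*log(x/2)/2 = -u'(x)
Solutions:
 u(x) = C1 - 7*x*log(x)/2 + 7*x*log(2)/2 + 7*x/2


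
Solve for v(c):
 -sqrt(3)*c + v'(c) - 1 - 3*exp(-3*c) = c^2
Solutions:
 v(c) = C1 + c^3/3 + sqrt(3)*c^2/2 + c - exp(-3*c)


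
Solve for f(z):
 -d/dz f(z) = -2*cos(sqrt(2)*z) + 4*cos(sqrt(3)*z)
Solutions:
 f(z) = C1 + sqrt(2)*sin(sqrt(2)*z) - 4*sqrt(3)*sin(sqrt(3)*z)/3


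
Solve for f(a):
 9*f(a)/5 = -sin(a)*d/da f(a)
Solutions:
 f(a) = C1*(cos(a) + 1)^(9/10)/(cos(a) - 1)^(9/10)


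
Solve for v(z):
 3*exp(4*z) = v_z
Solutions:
 v(z) = C1 + 3*exp(4*z)/4


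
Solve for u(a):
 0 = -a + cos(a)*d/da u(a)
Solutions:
 u(a) = C1 + Integral(a/cos(a), a)


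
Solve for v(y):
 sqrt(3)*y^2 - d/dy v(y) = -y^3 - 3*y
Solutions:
 v(y) = C1 + y^4/4 + sqrt(3)*y^3/3 + 3*y^2/2


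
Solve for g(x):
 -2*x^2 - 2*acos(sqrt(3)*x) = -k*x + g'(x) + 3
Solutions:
 g(x) = C1 + k*x^2/2 - 2*x^3/3 - 2*x*acos(sqrt(3)*x) - 3*x + 2*sqrt(3)*sqrt(1 - 3*x^2)/3


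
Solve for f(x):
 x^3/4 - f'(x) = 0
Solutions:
 f(x) = C1 + x^4/16


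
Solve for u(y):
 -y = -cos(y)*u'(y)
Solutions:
 u(y) = C1 + Integral(y/cos(y), y)


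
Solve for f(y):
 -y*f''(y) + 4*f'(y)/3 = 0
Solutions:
 f(y) = C1 + C2*y^(7/3)


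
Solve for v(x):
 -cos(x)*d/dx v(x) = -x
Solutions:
 v(x) = C1 + Integral(x/cos(x), x)


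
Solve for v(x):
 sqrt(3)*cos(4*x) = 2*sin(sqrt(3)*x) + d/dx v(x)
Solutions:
 v(x) = C1 + sqrt(3)*sin(4*x)/4 + 2*sqrt(3)*cos(sqrt(3)*x)/3


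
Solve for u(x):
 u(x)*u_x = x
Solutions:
 u(x) = -sqrt(C1 + x^2)
 u(x) = sqrt(C1 + x^2)


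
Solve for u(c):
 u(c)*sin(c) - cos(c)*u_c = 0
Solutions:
 u(c) = C1/cos(c)


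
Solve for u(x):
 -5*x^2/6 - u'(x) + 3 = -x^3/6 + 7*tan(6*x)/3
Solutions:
 u(x) = C1 + x^4/24 - 5*x^3/18 + 3*x + 7*log(cos(6*x))/18


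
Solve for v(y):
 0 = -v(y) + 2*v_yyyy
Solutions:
 v(y) = C1*exp(-2^(3/4)*y/2) + C2*exp(2^(3/4)*y/2) + C3*sin(2^(3/4)*y/2) + C4*cos(2^(3/4)*y/2)


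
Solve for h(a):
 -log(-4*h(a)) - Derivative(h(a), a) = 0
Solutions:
 Integral(1/(log(-_y) + 2*log(2)), (_y, h(a))) = C1 - a


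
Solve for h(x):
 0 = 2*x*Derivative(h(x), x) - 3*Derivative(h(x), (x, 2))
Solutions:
 h(x) = C1 + C2*erfi(sqrt(3)*x/3)


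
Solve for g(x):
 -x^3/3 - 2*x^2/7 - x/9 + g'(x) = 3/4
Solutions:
 g(x) = C1 + x^4/12 + 2*x^3/21 + x^2/18 + 3*x/4


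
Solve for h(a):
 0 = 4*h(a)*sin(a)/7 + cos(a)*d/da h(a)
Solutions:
 h(a) = C1*cos(a)^(4/7)


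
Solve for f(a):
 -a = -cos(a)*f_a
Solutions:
 f(a) = C1 + Integral(a/cos(a), a)


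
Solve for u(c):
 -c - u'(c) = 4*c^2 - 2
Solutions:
 u(c) = C1 - 4*c^3/3 - c^2/2 + 2*c


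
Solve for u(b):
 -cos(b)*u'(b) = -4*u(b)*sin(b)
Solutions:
 u(b) = C1/cos(b)^4


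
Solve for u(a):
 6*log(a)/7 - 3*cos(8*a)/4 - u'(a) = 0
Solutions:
 u(a) = C1 + 6*a*log(a)/7 - 6*a/7 - 3*sin(8*a)/32


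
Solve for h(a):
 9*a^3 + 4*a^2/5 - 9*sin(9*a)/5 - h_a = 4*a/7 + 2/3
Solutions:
 h(a) = C1 + 9*a^4/4 + 4*a^3/15 - 2*a^2/7 - 2*a/3 + cos(9*a)/5


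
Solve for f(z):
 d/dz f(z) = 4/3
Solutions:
 f(z) = C1 + 4*z/3


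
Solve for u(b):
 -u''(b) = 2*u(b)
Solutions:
 u(b) = C1*sin(sqrt(2)*b) + C2*cos(sqrt(2)*b)


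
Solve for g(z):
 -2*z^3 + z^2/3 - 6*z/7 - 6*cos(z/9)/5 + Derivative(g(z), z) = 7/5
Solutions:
 g(z) = C1 + z^4/2 - z^3/9 + 3*z^2/7 + 7*z/5 + 54*sin(z/9)/5


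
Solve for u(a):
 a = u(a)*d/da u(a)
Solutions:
 u(a) = -sqrt(C1 + a^2)
 u(a) = sqrt(C1 + a^2)


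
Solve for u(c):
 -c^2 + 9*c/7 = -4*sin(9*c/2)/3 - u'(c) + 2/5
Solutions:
 u(c) = C1 + c^3/3 - 9*c^2/14 + 2*c/5 + 8*cos(9*c/2)/27


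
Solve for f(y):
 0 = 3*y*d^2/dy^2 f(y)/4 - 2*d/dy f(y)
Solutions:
 f(y) = C1 + C2*y^(11/3)


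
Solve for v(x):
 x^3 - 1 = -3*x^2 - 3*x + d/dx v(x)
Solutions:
 v(x) = C1 + x^4/4 + x^3 + 3*x^2/2 - x


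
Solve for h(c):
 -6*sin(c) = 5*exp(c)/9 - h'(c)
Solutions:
 h(c) = C1 + 5*exp(c)/9 - 6*cos(c)


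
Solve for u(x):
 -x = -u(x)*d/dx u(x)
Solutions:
 u(x) = -sqrt(C1 + x^2)
 u(x) = sqrt(C1 + x^2)


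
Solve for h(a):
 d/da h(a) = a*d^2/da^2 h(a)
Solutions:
 h(a) = C1 + C2*a^2


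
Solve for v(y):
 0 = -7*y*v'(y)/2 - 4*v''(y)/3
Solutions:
 v(y) = C1 + C2*erf(sqrt(21)*y/4)


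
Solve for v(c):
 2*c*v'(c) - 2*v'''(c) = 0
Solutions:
 v(c) = C1 + Integral(C2*airyai(c) + C3*airybi(c), c)


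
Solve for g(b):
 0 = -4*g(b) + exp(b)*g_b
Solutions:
 g(b) = C1*exp(-4*exp(-b))


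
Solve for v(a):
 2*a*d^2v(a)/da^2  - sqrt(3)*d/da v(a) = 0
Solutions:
 v(a) = C1 + C2*a^(sqrt(3)/2 + 1)


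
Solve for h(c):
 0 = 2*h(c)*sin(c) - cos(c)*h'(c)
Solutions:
 h(c) = C1/cos(c)^2


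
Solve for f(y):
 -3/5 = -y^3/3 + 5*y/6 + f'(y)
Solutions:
 f(y) = C1 + y^4/12 - 5*y^2/12 - 3*y/5


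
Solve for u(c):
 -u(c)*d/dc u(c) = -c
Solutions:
 u(c) = -sqrt(C1 + c^2)
 u(c) = sqrt(C1 + c^2)


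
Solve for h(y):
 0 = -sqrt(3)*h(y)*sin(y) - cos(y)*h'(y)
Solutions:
 h(y) = C1*cos(y)^(sqrt(3))


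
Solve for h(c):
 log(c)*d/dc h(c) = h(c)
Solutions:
 h(c) = C1*exp(li(c))


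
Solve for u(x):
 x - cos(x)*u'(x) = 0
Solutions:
 u(x) = C1 + Integral(x/cos(x), x)


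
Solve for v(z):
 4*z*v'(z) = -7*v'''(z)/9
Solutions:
 v(z) = C1 + Integral(C2*airyai(-42^(2/3)*z/7) + C3*airybi(-42^(2/3)*z/7), z)


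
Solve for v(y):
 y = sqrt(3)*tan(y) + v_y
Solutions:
 v(y) = C1 + y^2/2 + sqrt(3)*log(cos(y))


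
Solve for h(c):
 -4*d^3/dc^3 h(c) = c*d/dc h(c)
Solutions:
 h(c) = C1 + Integral(C2*airyai(-2^(1/3)*c/2) + C3*airybi(-2^(1/3)*c/2), c)


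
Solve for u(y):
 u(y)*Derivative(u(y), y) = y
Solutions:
 u(y) = -sqrt(C1 + y^2)
 u(y) = sqrt(C1 + y^2)


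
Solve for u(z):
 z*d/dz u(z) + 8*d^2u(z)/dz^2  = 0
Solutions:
 u(z) = C1 + C2*erf(z/4)


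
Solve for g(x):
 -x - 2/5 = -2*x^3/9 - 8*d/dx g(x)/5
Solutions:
 g(x) = C1 - 5*x^4/144 + 5*x^2/16 + x/4


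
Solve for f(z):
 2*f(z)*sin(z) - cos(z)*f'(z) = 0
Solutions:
 f(z) = C1/cos(z)^2


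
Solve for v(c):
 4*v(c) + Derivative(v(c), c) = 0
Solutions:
 v(c) = C1*exp(-4*c)


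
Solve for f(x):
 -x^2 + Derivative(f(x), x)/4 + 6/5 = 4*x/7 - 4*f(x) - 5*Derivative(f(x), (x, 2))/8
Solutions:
 f(x) = x^2/4 + 25*x/224 + (C1*sin(sqrt(159)*x/5) + C2*cos(sqrt(159)*x/5))*exp(-x/5) - 6901/17920


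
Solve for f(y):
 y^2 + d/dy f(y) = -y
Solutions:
 f(y) = C1 - y^3/3 - y^2/2


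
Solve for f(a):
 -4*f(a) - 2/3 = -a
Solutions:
 f(a) = a/4 - 1/6


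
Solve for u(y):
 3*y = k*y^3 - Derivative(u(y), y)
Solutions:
 u(y) = C1 + k*y^4/4 - 3*y^2/2


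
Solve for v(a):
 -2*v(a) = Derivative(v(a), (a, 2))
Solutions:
 v(a) = C1*sin(sqrt(2)*a) + C2*cos(sqrt(2)*a)


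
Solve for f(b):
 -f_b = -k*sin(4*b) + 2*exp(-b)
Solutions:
 f(b) = C1 - k*cos(4*b)/4 + 2*exp(-b)


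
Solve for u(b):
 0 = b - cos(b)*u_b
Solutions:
 u(b) = C1 + Integral(b/cos(b), b)


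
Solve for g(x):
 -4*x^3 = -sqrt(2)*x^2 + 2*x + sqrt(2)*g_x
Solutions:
 g(x) = C1 - sqrt(2)*x^4/2 + x^3/3 - sqrt(2)*x^2/2


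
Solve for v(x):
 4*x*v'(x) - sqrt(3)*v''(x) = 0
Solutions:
 v(x) = C1 + C2*erfi(sqrt(2)*3^(3/4)*x/3)


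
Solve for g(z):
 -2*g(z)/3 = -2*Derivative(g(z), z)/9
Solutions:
 g(z) = C1*exp(3*z)


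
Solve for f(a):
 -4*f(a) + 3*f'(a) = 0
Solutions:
 f(a) = C1*exp(4*a/3)


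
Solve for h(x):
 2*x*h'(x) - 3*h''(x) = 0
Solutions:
 h(x) = C1 + C2*erfi(sqrt(3)*x/3)


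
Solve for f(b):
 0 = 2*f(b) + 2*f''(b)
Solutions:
 f(b) = C1*sin(b) + C2*cos(b)


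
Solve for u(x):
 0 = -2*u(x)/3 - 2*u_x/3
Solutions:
 u(x) = C1*exp(-x)


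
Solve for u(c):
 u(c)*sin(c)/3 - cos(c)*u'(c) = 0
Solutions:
 u(c) = C1/cos(c)^(1/3)


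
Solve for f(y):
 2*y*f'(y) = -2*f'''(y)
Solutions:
 f(y) = C1 + Integral(C2*airyai(-y) + C3*airybi(-y), y)


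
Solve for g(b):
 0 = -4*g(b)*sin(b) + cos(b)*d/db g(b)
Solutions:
 g(b) = C1/cos(b)^4


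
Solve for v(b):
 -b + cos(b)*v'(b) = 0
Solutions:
 v(b) = C1 + Integral(b/cos(b), b)


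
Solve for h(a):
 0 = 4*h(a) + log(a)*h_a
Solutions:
 h(a) = C1*exp(-4*li(a))


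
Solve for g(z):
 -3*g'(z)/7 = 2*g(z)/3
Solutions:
 g(z) = C1*exp(-14*z/9)


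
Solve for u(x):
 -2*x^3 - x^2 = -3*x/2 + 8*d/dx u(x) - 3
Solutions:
 u(x) = C1 - x^4/16 - x^3/24 + 3*x^2/32 + 3*x/8


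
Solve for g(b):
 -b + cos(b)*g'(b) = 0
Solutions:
 g(b) = C1 + Integral(b/cos(b), b)


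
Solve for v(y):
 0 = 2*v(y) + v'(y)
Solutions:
 v(y) = C1*exp(-2*y)


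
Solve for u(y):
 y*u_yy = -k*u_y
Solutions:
 u(y) = C1 + y^(1 - re(k))*(C2*sin(log(y)*Abs(im(k))) + C3*cos(log(y)*im(k)))


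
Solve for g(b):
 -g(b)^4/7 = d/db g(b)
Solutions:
 g(b) = 7^(1/3)*(1/(C1 + 3*b))^(1/3)
 g(b) = 7^(1/3)*(-3^(2/3) - 3*3^(1/6)*I)*(1/(C1 + b))^(1/3)/6
 g(b) = 7^(1/3)*(-3^(2/3) + 3*3^(1/6)*I)*(1/(C1 + b))^(1/3)/6


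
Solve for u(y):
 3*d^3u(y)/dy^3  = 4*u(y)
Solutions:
 u(y) = C3*exp(6^(2/3)*y/3) + (C1*sin(2^(2/3)*3^(1/6)*y/2) + C2*cos(2^(2/3)*3^(1/6)*y/2))*exp(-6^(2/3)*y/6)


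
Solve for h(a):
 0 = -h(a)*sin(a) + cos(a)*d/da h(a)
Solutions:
 h(a) = C1/cos(a)


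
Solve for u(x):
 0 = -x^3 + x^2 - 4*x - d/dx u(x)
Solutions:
 u(x) = C1 - x^4/4 + x^3/3 - 2*x^2


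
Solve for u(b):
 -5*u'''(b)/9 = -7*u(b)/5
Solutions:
 u(b) = C3*exp(315^(1/3)*b/5) + (C1*sin(3*3^(1/6)*35^(1/3)*b/10) + C2*cos(3*3^(1/6)*35^(1/3)*b/10))*exp(-315^(1/3)*b/10)


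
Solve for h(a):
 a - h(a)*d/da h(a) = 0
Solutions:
 h(a) = -sqrt(C1 + a^2)
 h(a) = sqrt(C1 + a^2)


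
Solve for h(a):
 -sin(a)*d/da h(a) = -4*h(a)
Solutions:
 h(a) = C1*(cos(a)^2 - 2*cos(a) + 1)/(cos(a)^2 + 2*cos(a) + 1)


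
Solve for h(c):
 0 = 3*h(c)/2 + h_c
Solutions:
 h(c) = C1*exp(-3*c/2)


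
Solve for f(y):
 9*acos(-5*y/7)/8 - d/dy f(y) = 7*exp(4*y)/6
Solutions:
 f(y) = C1 + 9*y*acos(-5*y/7)/8 + 9*sqrt(49 - 25*y^2)/40 - 7*exp(4*y)/24


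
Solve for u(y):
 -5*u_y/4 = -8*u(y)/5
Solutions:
 u(y) = C1*exp(32*y/25)


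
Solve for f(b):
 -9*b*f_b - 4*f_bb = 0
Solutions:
 f(b) = C1 + C2*erf(3*sqrt(2)*b/4)


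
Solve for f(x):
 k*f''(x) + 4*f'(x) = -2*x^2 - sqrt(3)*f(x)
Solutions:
 f(x) = C1*exp(x*(sqrt(-sqrt(3)*k + 4) - 2)/k) + C2*exp(-x*(sqrt(-sqrt(3)*k + 4) + 2)/k) + 4*k/3 - 2*sqrt(3)*x^2/3 + 16*x/3 - 64*sqrt(3)/9


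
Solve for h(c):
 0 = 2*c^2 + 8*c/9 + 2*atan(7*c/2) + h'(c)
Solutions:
 h(c) = C1 - 2*c^3/3 - 4*c^2/9 - 2*c*atan(7*c/2) + 2*log(49*c^2 + 4)/7


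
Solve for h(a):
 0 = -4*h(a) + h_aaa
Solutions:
 h(a) = C3*exp(2^(2/3)*a) + (C1*sin(2^(2/3)*sqrt(3)*a/2) + C2*cos(2^(2/3)*sqrt(3)*a/2))*exp(-2^(2/3)*a/2)


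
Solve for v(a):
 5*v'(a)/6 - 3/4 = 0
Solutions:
 v(a) = C1 + 9*a/10


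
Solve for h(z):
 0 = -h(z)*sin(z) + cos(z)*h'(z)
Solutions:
 h(z) = C1/cos(z)


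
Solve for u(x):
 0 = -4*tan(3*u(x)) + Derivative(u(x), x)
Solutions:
 u(x) = -asin(C1*exp(12*x))/3 + pi/3
 u(x) = asin(C1*exp(12*x))/3


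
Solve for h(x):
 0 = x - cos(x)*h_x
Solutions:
 h(x) = C1 + Integral(x/cos(x), x)


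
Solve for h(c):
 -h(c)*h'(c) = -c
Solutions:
 h(c) = -sqrt(C1 + c^2)
 h(c) = sqrt(C1 + c^2)


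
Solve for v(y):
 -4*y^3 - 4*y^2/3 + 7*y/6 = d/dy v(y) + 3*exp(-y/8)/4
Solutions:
 v(y) = C1 - y^4 - 4*y^3/9 + 7*y^2/12 + 6*exp(-y/8)


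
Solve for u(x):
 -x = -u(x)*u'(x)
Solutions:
 u(x) = -sqrt(C1 + x^2)
 u(x) = sqrt(C1 + x^2)


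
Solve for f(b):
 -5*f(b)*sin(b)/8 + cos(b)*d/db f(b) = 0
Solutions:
 f(b) = C1/cos(b)^(5/8)


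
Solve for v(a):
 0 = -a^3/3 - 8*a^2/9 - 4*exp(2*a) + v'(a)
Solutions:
 v(a) = C1 + a^4/12 + 8*a^3/27 + 2*exp(2*a)


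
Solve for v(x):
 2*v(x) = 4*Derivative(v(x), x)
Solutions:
 v(x) = C1*exp(x/2)


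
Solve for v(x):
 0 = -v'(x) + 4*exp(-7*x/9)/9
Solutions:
 v(x) = C1 - 4*exp(-7*x/9)/7


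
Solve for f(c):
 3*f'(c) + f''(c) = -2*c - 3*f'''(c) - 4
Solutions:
 f(c) = C1 - c^2/3 - 10*c/9 + (C2*sin(sqrt(35)*c/6) + C3*cos(sqrt(35)*c/6))*exp(-c/6)


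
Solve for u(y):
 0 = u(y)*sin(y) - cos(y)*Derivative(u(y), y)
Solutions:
 u(y) = C1/cos(y)


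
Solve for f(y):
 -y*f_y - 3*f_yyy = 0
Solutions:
 f(y) = C1 + Integral(C2*airyai(-3^(2/3)*y/3) + C3*airybi(-3^(2/3)*y/3), y)


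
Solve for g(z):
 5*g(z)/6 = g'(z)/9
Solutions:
 g(z) = C1*exp(15*z/2)


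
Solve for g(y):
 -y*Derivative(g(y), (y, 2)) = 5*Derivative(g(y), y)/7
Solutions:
 g(y) = C1 + C2*y^(2/7)


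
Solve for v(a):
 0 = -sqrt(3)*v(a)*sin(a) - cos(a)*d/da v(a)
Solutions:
 v(a) = C1*cos(a)^(sqrt(3))


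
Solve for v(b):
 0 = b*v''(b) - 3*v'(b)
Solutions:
 v(b) = C1 + C2*b^4


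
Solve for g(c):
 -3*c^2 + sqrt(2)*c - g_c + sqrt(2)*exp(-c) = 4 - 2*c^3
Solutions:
 g(c) = C1 + c^4/2 - c^3 + sqrt(2)*c^2/2 - 4*c - sqrt(2)*exp(-c)


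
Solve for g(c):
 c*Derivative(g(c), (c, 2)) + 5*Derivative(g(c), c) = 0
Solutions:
 g(c) = C1 + C2/c^4


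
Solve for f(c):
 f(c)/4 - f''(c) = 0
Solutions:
 f(c) = C1*exp(-c/2) + C2*exp(c/2)


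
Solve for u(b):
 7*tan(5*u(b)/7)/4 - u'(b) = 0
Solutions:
 u(b) = -7*asin(C1*exp(5*b/4))/5 + 7*pi/5
 u(b) = 7*asin(C1*exp(5*b/4))/5


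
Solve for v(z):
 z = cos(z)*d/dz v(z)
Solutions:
 v(z) = C1 + Integral(z/cos(z), z)


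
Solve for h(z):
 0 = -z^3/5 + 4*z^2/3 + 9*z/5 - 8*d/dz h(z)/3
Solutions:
 h(z) = C1 - 3*z^4/160 + z^3/6 + 27*z^2/80


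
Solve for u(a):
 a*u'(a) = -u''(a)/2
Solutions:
 u(a) = C1 + C2*erf(a)


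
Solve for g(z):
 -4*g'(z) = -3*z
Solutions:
 g(z) = C1 + 3*z^2/8


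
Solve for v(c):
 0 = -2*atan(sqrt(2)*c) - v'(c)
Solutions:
 v(c) = C1 - 2*c*atan(sqrt(2)*c) + sqrt(2)*log(2*c^2 + 1)/2


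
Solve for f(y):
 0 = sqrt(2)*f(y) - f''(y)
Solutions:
 f(y) = C1*exp(-2^(1/4)*y) + C2*exp(2^(1/4)*y)


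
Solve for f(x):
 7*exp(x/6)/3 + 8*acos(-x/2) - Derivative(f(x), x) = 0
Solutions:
 f(x) = C1 + 8*x*acos(-x/2) + 8*sqrt(4 - x^2) + 14*exp(x/6)


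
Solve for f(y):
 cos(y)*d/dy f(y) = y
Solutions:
 f(y) = C1 + Integral(y/cos(y), y)


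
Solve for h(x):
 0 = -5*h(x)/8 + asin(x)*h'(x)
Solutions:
 h(x) = C1*exp(5*Integral(1/asin(x), x)/8)


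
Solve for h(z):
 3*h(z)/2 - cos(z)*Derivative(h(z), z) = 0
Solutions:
 h(z) = C1*(sin(z) + 1)^(3/4)/(sin(z) - 1)^(3/4)


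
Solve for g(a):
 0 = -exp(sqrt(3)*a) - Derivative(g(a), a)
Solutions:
 g(a) = C1 - sqrt(3)*exp(sqrt(3)*a)/3


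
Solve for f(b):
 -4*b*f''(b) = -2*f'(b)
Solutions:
 f(b) = C1 + C2*b^(3/2)


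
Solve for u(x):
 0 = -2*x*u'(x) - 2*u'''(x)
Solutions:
 u(x) = C1 + Integral(C2*airyai(-x) + C3*airybi(-x), x)


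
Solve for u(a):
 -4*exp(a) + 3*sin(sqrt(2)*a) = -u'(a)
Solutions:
 u(a) = C1 + 4*exp(a) + 3*sqrt(2)*cos(sqrt(2)*a)/2


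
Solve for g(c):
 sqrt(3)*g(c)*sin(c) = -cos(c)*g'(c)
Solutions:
 g(c) = C1*cos(c)^(sqrt(3))


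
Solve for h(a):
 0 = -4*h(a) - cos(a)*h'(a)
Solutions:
 h(a) = C1*(sin(a)^2 - 2*sin(a) + 1)/(sin(a)^2 + 2*sin(a) + 1)


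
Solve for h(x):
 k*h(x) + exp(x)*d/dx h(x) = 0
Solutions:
 h(x) = C1*exp(k*exp(-x))


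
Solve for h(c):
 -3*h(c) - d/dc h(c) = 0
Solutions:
 h(c) = C1*exp(-3*c)


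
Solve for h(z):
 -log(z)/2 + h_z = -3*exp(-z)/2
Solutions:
 h(z) = C1 + z*log(z)/2 - z/2 + 3*exp(-z)/2


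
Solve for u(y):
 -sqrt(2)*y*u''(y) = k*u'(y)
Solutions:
 u(y) = C1 + y^(-sqrt(2)*re(k)/2 + 1)*(C2*sin(sqrt(2)*log(y)*Abs(im(k))/2) + C3*cos(sqrt(2)*log(y)*im(k)/2))


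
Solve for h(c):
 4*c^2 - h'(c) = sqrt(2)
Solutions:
 h(c) = C1 + 4*c^3/3 - sqrt(2)*c


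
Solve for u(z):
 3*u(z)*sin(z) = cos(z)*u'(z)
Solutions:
 u(z) = C1/cos(z)^3


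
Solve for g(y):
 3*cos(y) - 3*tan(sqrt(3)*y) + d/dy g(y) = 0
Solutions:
 g(y) = C1 - sqrt(3)*log(cos(sqrt(3)*y)) - 3*sin(y)


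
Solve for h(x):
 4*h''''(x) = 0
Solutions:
 h(x) = C1 + C2*x + C3*x^2 + C4*x^3


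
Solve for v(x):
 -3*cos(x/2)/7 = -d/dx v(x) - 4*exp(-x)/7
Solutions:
 v(x) = C1 + 6*sin(x/2)/7 + 4*exp(-x)/7


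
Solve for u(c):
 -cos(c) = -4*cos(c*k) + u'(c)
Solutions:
 u(c) = C1 - sin(c) + 4*sin(c*k)/k


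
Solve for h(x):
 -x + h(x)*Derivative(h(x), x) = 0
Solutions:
 h(x) = -sqrt(C1 + x^2)
 h(x) = sqrt(C1 + x^2)


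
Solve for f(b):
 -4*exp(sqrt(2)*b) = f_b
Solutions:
 f(b) = C1 - 2*sqrt(2)*exp(sqrt(2)*b)


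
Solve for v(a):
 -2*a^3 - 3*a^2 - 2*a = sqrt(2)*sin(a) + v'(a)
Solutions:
 v(a) = C1 - a^4/2 - a^3 - a^2 + sqrt(2)*cos(a)


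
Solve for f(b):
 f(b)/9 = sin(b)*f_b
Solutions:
 f(b) = C1*(cos(b) - 1)^(1/18)/(cos(b) + 1)^(1/18)


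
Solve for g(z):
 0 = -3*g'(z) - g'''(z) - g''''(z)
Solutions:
 g(z) = C1 + C2*exp(z*(-4 + 2*2^(1/3)/(9*sqrt(85) + 83)^(1/3) + 2^(2/3)*(9*sqrt(85) + 83)^(1/3))/12)*sin(2^(1/3)*sqrt(3)*z*(-2^(1/3)*(9*sqrt(85) + 83)^(1/3) + 2/(9*sqrt(85) + 83)^(1/3))/12) + C3*exp(z*(-4 + 2*2^(1/3)/(9*sqrt(85) + 83)^(1/3) + 2^(2/3)*(9*sqrt(85) + 83)^(1/3))/12)*cos(2^(1/3)*sqrt(3)*z*(-2^(1/3)*(9*sqrt(85) + 83)^(1/3) + 2/(9*sqrt(85) + 83)^(1/3))/12) + C4*exp(-z*(2*2^(1/3)/(9*sqrt(85) + 83)^(1/3) + 2 + 2^(2/3)*(9*sqrt(85) + 83)^(1/3))/6)


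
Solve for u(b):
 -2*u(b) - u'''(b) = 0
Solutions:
 u(b) = C3*exp(-2^(1/3)*b) + (C1*sin(2^(1/3)*sqrt(3)*b/2) + C2*cos(2^(1/3)*sqrt(3)*b/2))*exp(2^(1/3)*b/2)


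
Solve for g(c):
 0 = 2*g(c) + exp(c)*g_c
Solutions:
 g(c) = C1*exp(2*exp(-c))


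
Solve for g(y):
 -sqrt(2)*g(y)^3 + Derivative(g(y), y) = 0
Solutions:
 g(y) = -sqrt(2)*sqrt(-1/(C1 + sqrt(2)*y))/2
 g(y) = sqrt(2)*sqrt(-1/(C1 + sqrt(2)*y))/2


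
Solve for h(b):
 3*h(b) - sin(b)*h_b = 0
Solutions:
 h(b) = C1*(cos(b) - 1)^(3/2)/(cos(b) + 1)^(3/2)


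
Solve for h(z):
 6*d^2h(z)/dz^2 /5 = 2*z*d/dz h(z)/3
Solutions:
 h(z) = C1 + C2*erfi(sqrt(10)*z/6)


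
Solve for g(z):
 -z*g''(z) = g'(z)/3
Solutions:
 g(z) = C1 + C2*z^(2/3)


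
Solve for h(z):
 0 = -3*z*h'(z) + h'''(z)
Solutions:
 h(z) = C1 + Integral(C2*airyai(3^(1/3)*z) + C3*airybi(3^(1/3)*z), z)


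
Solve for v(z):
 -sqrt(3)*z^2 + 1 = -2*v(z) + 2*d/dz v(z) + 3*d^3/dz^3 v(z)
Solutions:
 v(z) = C1*exp(z*(-(9 + sqrt(89))^(1/3) + 2/(9 + sqrt(89))^(1/3))/6)*sin(sqrt(3)*z*(2/(9 + sqrt(89))^(1/3) + (9 + sqrt(89))^(1/3))/6) + C2*exp(z*(-(9 + sqrt(89))^(1/3) + 2/(9 + sqrt(89))^(1/3))/6)*cos(sqrt(3)*z*(2/(9 + sqrt(89))^(1/3) + (9 + sqrt(89))^(1/3))/6) + C3*exp(-z*(-(9 + sqrt(89))^(1/3) + 2/(9 + sqrt(89))^(1/3))/3) + sqrt(3)*z^2/2 + sqrt(3)*z - 1/2 + sqrt(3)


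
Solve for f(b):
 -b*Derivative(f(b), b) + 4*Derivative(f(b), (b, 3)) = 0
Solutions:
 f(b) = C1 + Integral(C2*airyai(2^(1/3)*b/2) + C3*airybi(2^(1/3)*b/2), b)


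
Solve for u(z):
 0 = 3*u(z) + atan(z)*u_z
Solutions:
 u(z) = C1*exp(-3*Integral(1/atan(z), z))


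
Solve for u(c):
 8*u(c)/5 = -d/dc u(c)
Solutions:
 u(c) = C1*exp(-8*c/5)


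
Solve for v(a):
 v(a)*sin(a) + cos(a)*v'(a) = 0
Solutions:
 v(a) = C1*cos(a)


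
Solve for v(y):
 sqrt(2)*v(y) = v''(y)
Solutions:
 v(y) = C1*exp(-2^(1/4)*y) + C2*exp(2^(1/4)*y)


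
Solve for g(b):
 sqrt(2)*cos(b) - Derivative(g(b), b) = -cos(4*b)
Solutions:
 g(b) = C1 + sqrt(2)*sin(b) + sin(4*b)/4


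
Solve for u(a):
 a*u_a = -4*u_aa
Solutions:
 u(a) = C1 + C2*erf(sqrt(2)*a/4)


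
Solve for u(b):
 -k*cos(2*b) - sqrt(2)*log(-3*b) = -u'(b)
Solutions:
 u(b) = C1 + sqrt(2)*b*(log(-b) - 1) + sqrt(2)*b*log(3) + k*sin(2*b)/2


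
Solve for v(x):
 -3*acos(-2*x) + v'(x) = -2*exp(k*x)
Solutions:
 v(x) = C1 + 3*x*acos(-2*x) + 3*sqrt(1 - 4*x^2)/2 - 2*Piecewise((exp(k*x)/k, Ne(k, 0)), (x, True))


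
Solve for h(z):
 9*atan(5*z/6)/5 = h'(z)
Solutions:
 h(z) = C1 + 9*z*atan(5*z/6)/5 - 27*log(25*z^2 + 36)/25


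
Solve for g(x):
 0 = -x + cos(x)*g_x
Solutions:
 g(x) = C1 + Integral(x/cos(x), x)


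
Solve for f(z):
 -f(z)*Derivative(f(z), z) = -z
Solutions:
 f(z) = -sqrt(C1 + z^2)
 f(z) = sqrt(C1 + z^2)


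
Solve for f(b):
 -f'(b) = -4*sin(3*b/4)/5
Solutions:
 f(b) = C1 - 16*cos(3*b/4)/15


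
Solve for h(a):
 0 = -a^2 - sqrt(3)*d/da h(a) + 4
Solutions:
 h(a) = C1 - sqrt(3)*a^3/9 + 4*sqrt(3)*a/3


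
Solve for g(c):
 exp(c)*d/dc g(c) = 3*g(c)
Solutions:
 g(c) = C1*exp(-3*exp(-c))


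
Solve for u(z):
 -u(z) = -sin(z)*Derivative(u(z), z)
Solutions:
 u(z) = C1*sqrt(cos(z) - 1)/sqrt(cos(z) + 1)


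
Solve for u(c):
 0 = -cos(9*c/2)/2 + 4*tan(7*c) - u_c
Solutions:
 u(c) = C1 - 4*log(cos(7*c))/7 - sin(9*c/2)/9


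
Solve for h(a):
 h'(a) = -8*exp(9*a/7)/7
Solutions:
 h(a) = C1 - 8*exp(9*a/7)/9


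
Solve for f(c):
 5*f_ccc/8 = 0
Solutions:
 f(c) = C1 + C2*c + C3*c^2


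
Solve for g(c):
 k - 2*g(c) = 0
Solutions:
 g(c) = k/2


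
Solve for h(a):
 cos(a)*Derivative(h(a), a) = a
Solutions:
 h(a) = C1 + Integral(a/cos(a), a)


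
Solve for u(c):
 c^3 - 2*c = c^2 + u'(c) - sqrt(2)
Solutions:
 u(c) = C1 + c^4/4 - c^3/3 - c^2 + sqrt(2)*c


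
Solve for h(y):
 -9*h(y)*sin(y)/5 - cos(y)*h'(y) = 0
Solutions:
 h(y) = C1*cos(y)^(9/5)


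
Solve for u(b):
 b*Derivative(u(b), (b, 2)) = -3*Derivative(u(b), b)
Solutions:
 u(b) = C1 + C2/b^2


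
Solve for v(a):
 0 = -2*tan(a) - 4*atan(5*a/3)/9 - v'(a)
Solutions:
 v(a) = C1 - 4*a*atan(5*a/3)/9 + 2*log(25*a^2 + 9)/15 + 2*log(cos(a))


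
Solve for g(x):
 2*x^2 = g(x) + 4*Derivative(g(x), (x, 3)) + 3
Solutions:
 g(x) = C3*exp(-2^(1/3)*x/2) + 2*x^2 + (C1*sin(2^(1/3)*sqrt(3)*x/4) + C2*cos(2^(1/3)*sqrt(3)*x/4))*exp(2^(1/3)*x/4) - 3


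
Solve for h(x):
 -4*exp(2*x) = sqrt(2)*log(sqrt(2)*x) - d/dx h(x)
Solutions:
 h(x) = C1 + sqrt(2)*x*log(x) + sqrt(2)*x*(-1 + log(2)/2) + 2*exp(2*x)


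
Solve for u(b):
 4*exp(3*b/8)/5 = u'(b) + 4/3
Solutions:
 u(b) = C1 - 4*b/3 + 32*exp(3*b/8)/15


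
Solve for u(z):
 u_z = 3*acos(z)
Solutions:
 u(z) = C1 + 3*z*acos(z) - 3*sqrt(1 - z^2)


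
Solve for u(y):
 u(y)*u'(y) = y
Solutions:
 u(y) = -sqrt(C1 + y^2)
 u(y) = sqrt(C1 + y^2)


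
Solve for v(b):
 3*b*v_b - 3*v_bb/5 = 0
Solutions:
 v(b) = C1 + C2*erfi(sqrt(10)*b/2)


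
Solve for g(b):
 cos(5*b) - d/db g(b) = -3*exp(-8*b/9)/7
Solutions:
 g(b) = C1 + sin(5*b)/5 - 27*exp(-8*b/9)/56


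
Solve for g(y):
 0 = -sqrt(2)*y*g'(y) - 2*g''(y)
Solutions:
 g(y) = C1 + C2*erf(2^(1/4)*y/2)


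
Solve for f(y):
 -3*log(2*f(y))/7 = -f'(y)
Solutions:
 -7*Integral(1/(log(_y) + log(2)), (_y, f(y)))/3 = C1 - y


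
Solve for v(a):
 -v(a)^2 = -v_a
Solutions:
 v(a) = -1/(C1 + a)


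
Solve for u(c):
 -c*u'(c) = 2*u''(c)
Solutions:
 u(c) = C1 + C2*erf(c/2)


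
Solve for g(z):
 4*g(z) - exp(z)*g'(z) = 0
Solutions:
 g(z) = C1*exp(-4*exp(-z))


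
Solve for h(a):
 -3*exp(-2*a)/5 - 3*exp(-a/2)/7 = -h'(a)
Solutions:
 h(a) = C1 - 3*exp(-2*a)/10 - 6*exp(-a/2)/7


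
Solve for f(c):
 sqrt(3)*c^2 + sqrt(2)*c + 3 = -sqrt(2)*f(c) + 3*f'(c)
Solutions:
 f(c) = C1*exp(sqrt(2)*c/3) - sqrt(6)*c^2/2 - 3*sqrt(3)*c - c - 9*sqrt(6)/2 - 3*sqrt(2)


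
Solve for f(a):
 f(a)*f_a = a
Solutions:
 f(a) = -sqrt(C1 + a^2)
 f(a) = sqrt(C1 + a^2)


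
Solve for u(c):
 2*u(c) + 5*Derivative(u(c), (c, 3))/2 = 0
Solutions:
 u(c) = C3*exp(-10^(2/3)*c/5) + (C1*sin(10^(2/3)*sqrt(3)*c/10) + C2*cos(10^(2/3)*sqrt(3)*c/10))*exp(10^(2/3)*c/10)


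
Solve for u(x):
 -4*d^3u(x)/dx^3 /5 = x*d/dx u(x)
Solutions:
 u(x) = C1 + Integral(C2*airyai(-10^(1/3)*x/2) + C3*airybi(-10^(1/3)*x/2), x)


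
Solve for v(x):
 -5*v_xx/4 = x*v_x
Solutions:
 v(x) = C1 + C2*erf(sqrt(10)*x/5)


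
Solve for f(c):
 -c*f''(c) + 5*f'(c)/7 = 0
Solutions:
 f(c) = C1 + C2*c^(12/7)


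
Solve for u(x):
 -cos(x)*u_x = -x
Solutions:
 u(x) = C1 + Integral(x/cos(x), x)


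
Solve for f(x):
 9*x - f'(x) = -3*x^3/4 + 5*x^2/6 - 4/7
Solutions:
 f(x) = C1 + 3*x^4/16 - 5*x^3/18 + 9*x^2/2 + 4*x/7


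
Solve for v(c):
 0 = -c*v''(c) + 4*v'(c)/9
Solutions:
 v(c) = C1 + C2*c^(13/9)


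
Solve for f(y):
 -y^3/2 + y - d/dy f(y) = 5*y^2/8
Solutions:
 f(y) = C1 - y^4/8 - 5*y^3/24 + y^2/2


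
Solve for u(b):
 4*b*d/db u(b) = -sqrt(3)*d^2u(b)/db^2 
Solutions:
 u(b) = C1 + C2*erf(sqrt(2)*3^(3/4)*b/3)


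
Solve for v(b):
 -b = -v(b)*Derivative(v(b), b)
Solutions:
 v(b) = -sqrt(C1 + b^2)
 v(b) = sqrt(C1 + b^2)


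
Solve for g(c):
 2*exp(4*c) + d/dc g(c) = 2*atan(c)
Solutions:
 g(c) = C1 + 2*c*atan(c) - exp(4*c)/2 - log(c^2 + 1)


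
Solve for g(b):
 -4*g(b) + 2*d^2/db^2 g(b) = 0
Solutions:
 g(b) = C1*exp(-sqrt(2)*b) + C2*exp(sqrt(2)*b)


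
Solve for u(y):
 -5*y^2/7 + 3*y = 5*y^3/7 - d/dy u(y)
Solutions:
 u(y) = C1 + 5*y^4/28 + 5*y^3/21 - 3*y^2/2


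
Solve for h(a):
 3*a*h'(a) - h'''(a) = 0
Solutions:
 h(a) = C1 + Integral(C2*airyai(3^(1/3)*a) + C3*airybi(3^(1/3)*a), a)


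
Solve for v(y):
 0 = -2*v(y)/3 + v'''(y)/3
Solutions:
 v(y) = C3*exp(2^(1/3)*y) + (C1*sin(2^(1/3)*sqrt(3)*y/2) + C2*cos(2^(1/3)*sqrt(3)*y/2))*exp(-2^(1/3)*y/2)


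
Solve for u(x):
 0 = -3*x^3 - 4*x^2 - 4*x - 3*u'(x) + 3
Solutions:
 u(x) = C1 - x^4/4 - 4*x^3/9 - 2*x^2/3 + x


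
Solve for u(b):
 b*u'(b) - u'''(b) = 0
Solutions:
 u(b) = C1 + Integral(C2*airyai(b) + C3*airybi(b), b)


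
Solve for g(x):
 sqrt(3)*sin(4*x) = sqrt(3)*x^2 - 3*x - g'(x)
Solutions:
 g(x) = C1 + sqrt(3)*x^3/3 - 3*x^2/2 + sqrt(3)*cos(4*x)/4


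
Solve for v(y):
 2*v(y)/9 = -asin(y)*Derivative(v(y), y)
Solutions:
 v(y) = C1*exp(-2*Integral(1/asin(y), y)/9)


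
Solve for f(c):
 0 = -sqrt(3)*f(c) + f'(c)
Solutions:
 f(c) = C1*exp(sqrt(3)*c)


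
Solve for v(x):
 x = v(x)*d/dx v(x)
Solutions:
 v(x) = -sqrt(C1 + x^2)
 v(x) = sqrt(C1 + x^2)


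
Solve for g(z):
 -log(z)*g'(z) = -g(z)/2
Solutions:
 g(z) = C1*exp(li(z)/2)


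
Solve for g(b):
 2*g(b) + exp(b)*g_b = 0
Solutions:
 g(b) = C1*exp(2*exp(-b))


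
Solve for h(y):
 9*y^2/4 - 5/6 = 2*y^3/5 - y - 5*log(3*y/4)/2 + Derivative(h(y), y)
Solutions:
 h(y) = C1 - y^4/10 + 3*y^3/4 + y^2/2 + 5*y*log(y)/2 - 5*y*log(2) - 10*y/3 + 5*y*log(3)/2


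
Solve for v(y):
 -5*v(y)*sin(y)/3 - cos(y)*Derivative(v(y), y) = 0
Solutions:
 v(y) = C1*cos(y)^(5/3)


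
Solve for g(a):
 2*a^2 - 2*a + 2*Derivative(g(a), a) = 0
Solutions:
 g(a) = C1 - a^3/3 + a^2/2


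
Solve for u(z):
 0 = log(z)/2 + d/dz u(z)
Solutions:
 u(z) = C1 - z*log(z)/2 + z/2


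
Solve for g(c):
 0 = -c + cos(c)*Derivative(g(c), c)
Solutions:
 g(c) = C1 + Integral(c/cos(c), c)


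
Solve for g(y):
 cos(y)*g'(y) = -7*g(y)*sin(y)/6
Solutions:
 g(y) = C1*cos(y)^(7/6)


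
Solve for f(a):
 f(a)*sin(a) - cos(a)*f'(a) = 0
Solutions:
 f(a) = C1/cos(a)


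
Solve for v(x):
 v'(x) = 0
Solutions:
 v(x) = C1


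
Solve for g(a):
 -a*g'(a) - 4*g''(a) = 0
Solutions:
 g(a) = C1 + C2*erf(sqrt(2)*a/4)


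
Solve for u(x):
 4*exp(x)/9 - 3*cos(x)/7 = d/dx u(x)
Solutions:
 u(x) = C1 + 4*exp(x)/9 - 3*sin(x)/7
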